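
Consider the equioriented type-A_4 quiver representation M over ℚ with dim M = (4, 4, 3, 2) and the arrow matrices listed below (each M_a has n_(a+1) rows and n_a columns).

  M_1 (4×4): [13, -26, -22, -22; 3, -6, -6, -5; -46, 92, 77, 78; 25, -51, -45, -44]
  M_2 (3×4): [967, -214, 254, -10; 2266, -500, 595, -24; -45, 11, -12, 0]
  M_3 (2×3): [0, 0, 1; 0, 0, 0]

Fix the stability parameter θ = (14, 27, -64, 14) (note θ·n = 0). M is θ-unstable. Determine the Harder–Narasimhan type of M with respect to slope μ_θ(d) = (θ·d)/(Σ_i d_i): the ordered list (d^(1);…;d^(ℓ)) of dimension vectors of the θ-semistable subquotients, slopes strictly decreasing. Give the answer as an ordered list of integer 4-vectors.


Interval decomposition of M: I[1,2], I[1,3]^2, I[1,4], I[4,4].
HN type (ℓ=3): μ^(1)=27; μ^(2)=14; μ^(3)=-23/3

((0, 1, 0, 0); (1, 0, 0, 2); (3, 3, 3, 0))


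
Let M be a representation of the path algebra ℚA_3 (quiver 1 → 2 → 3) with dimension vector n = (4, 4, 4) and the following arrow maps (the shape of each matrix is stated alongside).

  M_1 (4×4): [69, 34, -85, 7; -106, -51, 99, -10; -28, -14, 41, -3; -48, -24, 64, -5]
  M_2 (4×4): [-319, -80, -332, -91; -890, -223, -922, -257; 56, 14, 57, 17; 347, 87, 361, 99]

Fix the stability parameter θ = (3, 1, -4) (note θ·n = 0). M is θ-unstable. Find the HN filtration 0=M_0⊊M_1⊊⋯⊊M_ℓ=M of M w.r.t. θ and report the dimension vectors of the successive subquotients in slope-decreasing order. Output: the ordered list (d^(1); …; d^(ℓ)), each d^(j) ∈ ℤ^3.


Barcode: M ≅ I[1,2], I[1,3]^3, I[3,3]. HN layers by μ_θ (3 steps, strictly decreasing):
  μ^(1)=2; μ^(2)=0; μ^(3)=-4

((1, 1, 0); (3, 3, 3); (0, 0, 1))


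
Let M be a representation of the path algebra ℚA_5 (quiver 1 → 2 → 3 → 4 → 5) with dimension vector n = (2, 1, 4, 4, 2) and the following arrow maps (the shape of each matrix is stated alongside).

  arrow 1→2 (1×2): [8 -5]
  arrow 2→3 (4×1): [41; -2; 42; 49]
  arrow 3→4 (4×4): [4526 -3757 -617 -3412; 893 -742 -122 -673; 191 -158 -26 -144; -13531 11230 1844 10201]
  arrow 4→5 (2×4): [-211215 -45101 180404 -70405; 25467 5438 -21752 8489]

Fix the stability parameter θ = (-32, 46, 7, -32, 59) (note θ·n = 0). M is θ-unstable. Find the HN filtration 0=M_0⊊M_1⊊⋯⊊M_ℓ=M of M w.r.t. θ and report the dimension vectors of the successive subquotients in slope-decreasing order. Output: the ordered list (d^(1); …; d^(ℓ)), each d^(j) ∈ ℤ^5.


Interval decomposition of M: I[1,1], I[1,4], I[3,4], I[3,5]^2.
HN type (ℓ=4): μ^(1)=59; μ^(2)=7; μ^(3)=-25/2; μ^(4)=-32

((0, 0, 0, 0, 2); (0, 1, 1, 1, 0); (0, 0, 3, 3, 0); (2, 0, 0, 0, 0))


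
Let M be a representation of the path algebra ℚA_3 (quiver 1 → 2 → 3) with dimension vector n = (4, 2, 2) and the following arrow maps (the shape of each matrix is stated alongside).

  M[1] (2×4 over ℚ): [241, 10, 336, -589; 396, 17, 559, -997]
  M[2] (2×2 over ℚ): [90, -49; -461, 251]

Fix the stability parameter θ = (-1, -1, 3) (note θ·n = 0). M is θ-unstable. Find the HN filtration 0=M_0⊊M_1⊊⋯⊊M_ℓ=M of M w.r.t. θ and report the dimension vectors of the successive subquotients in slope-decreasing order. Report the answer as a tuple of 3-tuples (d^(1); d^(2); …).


Interval decomposition of M: I[1,1]^2, I[1,3]^2.
HN type (ℓ=2): μ^(1)=3; μ^(2)=-1

((0, 0, 2); (4, 2, 0))


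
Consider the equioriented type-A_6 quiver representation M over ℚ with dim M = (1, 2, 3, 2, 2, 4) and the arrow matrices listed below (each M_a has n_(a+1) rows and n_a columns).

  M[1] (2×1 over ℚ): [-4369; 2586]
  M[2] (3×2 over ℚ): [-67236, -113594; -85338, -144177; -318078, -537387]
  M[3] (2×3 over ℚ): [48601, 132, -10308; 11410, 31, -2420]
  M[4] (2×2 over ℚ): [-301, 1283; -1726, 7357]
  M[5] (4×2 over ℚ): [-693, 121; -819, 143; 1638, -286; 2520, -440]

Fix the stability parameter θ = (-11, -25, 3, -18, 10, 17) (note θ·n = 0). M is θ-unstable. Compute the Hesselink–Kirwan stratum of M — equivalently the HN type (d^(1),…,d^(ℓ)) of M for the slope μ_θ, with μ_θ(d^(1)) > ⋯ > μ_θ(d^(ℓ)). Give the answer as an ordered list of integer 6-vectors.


Via rank(M_{q-1}∘⋯∘M_p): M ≅ I[1,2], I[2,5], I[3,3], I[3,6], I[6,6]^3.
μ_θ-semistable layers: μ^(1)=17; μ^(2)=10; μ^(3)=3; μ^(4)=-15/2; μ^(5)=-18; μ^(6)=-25

((0, 0, 0, 0, 0, 4); (0, 0, 0, 0, 2, 0); (0, 0, 1, 0, 0, 0); (0, 0, 2, 2, 0, 0); (1, 1, 0, 0, 0, 0); (0, 1, 0, 0, 0, 0))


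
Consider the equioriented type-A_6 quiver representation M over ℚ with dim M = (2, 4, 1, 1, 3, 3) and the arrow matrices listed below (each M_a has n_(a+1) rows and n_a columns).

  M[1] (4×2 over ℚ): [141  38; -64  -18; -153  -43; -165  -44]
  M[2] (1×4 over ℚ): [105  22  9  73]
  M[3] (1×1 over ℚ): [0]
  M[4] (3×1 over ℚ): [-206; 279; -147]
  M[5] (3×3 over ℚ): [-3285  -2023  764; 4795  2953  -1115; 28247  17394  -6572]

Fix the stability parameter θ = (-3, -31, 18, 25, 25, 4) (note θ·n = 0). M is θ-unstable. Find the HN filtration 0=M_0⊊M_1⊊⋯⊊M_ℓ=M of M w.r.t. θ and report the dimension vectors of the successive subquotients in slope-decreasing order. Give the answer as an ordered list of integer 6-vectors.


Via rank(M_{q-1}∘⋯∘M_p): M ≅ I[1,2], I[1,3], I[2,2]^2, I[4,6], I[5,6]^2.
μ_θ-semistable layers: μ^(1)=18; μ^(2)=29/2; μ^(3)=-17; μ^(4)=-31

((0, 0, 1, 1, 1, 1); (0, 0, 0, 0, 2, 2); (2, 2, 0, 0, 0, 0); (0, 2, 0, 0, 0, 0))


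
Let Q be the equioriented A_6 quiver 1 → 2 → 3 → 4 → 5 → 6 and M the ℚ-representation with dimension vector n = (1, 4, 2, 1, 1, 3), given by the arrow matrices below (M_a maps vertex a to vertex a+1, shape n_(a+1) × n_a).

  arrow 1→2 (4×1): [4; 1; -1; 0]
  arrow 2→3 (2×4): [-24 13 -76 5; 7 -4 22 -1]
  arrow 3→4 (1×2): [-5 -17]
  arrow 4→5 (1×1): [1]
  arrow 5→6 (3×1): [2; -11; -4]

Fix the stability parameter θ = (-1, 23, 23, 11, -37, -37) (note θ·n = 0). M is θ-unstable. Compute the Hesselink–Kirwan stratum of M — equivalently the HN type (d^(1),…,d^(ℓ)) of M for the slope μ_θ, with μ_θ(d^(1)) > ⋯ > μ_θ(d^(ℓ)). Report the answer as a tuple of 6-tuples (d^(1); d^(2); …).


Via rank(M_{q-1}∘⋯∘M_p): M ≅ I[1,6], I[2,2]^2, I[2,3], I[6,6]^2.
μ_θ-semistable layers: μ^(1)=23; μ^(2)=-3; μ^(3)=-37

((0, 3, 1, 0, 0, 0); (1, 1, 1, 1, 1, 1); (0, 0, 0, 0, 0, 2))


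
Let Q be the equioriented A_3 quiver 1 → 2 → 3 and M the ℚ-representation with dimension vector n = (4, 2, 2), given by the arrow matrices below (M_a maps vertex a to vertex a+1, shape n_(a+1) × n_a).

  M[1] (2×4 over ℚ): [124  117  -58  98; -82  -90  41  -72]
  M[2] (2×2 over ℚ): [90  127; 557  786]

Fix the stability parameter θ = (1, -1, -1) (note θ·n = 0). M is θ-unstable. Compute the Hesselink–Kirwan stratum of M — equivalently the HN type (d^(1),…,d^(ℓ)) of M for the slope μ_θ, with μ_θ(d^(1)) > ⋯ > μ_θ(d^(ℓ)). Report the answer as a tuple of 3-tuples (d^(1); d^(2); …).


Interval decomposition of M: I[1,1]^2, I[1,3]^2.
HN type (ℓ=2): μ^(1)=1; μ^(2)=-1/3

((2, 0, 0); (2, 2, 2))


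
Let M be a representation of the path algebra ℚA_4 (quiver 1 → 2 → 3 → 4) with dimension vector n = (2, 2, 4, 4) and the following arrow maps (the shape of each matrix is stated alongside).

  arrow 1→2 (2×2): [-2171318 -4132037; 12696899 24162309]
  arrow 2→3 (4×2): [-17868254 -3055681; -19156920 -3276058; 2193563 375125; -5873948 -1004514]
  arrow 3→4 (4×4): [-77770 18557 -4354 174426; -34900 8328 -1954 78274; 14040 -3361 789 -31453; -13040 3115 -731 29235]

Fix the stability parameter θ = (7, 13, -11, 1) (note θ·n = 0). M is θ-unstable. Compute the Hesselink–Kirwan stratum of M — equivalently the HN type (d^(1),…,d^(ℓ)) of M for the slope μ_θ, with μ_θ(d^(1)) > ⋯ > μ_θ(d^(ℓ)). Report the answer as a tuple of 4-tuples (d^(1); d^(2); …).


Barcode: M ≅ I[1,3], I[1,4], I[3,3], I[3,4], I[4,4]^2. HN layers by μ_θ (4 steps, strictly decreasing):
  μ^(1)=3; μ^(2)=5/2; μ^(3)=1; μ^(4)=-11

((1, 1, 1, 0); (1, 1, 1, 1); (0, 0, 0, 3); (0, 0, 2, 0))


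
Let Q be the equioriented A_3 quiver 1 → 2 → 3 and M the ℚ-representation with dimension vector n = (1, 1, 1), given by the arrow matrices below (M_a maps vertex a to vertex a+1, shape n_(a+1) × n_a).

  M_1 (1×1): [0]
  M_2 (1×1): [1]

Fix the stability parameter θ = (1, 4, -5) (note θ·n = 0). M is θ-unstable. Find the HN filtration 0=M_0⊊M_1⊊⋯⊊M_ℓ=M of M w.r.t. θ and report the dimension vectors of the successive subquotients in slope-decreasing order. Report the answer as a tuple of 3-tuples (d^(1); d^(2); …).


Interval decomposition of M: I[1,1], I[2,3].
HN type (ℓ=2): μ^(1)=1; μ^(2)=-1/2

((1, 0, 0); (0, 1, 1))


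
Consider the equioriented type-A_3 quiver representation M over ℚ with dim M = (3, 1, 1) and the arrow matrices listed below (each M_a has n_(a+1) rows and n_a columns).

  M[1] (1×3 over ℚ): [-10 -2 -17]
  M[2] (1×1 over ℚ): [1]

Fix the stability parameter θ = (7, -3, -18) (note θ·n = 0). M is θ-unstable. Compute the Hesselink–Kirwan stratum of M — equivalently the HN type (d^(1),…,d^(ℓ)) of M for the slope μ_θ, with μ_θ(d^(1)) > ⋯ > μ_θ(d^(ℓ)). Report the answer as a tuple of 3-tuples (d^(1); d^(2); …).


Interval decomposition of M: I[1,1]^2, I[1,3].
HN type (ℓ=2): μ^(1)=7; μ^(2)=-14/3

((2, 0, 0); (1, 1, 1))


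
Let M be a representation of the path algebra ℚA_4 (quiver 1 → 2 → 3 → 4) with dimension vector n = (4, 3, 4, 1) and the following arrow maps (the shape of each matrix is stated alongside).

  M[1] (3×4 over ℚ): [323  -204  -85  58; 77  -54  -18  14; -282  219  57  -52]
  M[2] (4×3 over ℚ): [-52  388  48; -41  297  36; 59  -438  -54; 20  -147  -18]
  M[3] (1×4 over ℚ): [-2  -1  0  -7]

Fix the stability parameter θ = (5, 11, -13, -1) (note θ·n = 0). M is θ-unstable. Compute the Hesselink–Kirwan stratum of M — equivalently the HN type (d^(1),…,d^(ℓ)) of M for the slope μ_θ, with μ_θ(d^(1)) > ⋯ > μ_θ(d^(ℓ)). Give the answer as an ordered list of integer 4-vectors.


Interval decomposition of M: I[1,1], I[1,2], I[1,3], I[1,4], I[3,3]^2.
HN type (ℓ=5): μ^(1)=11; μ^(2)=5; μ^(3)=1; μ^(4)=1/2; μ^(5)=-13

((0, 1, 0, 0); (2, 0, 0, 0); (1, 1, 1, 0); (1, 1, 1, 1); (0, 0, 2, 0))


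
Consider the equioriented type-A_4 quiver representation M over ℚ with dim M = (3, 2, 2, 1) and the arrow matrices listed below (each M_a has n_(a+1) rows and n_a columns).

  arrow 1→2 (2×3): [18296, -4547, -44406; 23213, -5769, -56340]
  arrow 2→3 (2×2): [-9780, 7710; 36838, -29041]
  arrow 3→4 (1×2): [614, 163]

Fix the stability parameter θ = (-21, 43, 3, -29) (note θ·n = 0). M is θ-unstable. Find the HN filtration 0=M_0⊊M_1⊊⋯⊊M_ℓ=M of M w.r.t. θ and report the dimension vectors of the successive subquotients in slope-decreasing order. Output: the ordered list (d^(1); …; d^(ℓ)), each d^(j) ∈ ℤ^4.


Via rank(M_{q-1}∘⋯∘M_p): M ≅ I[1,1], I[1,2], I[1,4], I[3,3].
μ_θ-semistable layers: μ^(1)=43; μ^(2)=17/3; μ^(3)=3; μ^(4)=-21

((0, 1, 0, 0); (0, 1, 1, 1); (0, 0, 1, 0); (3, 0, 0, 0))


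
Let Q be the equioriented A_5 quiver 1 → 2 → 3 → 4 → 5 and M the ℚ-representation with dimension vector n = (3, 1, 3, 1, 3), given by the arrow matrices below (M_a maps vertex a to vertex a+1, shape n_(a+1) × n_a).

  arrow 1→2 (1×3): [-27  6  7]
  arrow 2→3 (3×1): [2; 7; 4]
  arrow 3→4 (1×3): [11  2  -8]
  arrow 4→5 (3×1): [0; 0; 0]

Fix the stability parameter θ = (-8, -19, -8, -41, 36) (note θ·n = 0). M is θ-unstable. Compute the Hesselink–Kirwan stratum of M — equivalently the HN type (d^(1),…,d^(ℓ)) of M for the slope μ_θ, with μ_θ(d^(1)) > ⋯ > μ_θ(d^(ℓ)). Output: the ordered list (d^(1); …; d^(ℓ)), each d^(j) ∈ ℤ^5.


Via rank(M_{q-1}∘⋯∘M_p): M ≅ I[1,1]^2, I[1,4], I[3,3]^2, I[5,5]^3.
μ_θ-semistable layers: μ^(1)=36; μ^(2)=-8; μ^(3)=-19

((0, 0, 0, 0, 3); (2, 0, 2, 0, 0); (1, 1, 1, 1, 0))


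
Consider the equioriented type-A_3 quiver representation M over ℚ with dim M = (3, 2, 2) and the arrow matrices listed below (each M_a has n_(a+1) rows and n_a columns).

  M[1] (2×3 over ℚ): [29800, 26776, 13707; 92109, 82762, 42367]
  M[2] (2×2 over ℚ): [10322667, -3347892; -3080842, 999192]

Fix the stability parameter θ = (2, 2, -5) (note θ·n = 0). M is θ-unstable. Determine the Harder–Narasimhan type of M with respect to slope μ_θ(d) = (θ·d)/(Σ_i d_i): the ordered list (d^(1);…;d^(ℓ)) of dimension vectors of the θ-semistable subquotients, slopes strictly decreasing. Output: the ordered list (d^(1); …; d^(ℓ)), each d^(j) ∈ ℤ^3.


Via rank(M_{q-1}∘⋯∘M_p): M ≅ I[1,1], I[1,2], I[1,3], I[3,3].
μ_θ-semistable layers: μ^(1)=2; μ^(2)=-1/3; μ^(3)=-5

((2, 1, 0); (1, 1, 1); (0, 0, 1))


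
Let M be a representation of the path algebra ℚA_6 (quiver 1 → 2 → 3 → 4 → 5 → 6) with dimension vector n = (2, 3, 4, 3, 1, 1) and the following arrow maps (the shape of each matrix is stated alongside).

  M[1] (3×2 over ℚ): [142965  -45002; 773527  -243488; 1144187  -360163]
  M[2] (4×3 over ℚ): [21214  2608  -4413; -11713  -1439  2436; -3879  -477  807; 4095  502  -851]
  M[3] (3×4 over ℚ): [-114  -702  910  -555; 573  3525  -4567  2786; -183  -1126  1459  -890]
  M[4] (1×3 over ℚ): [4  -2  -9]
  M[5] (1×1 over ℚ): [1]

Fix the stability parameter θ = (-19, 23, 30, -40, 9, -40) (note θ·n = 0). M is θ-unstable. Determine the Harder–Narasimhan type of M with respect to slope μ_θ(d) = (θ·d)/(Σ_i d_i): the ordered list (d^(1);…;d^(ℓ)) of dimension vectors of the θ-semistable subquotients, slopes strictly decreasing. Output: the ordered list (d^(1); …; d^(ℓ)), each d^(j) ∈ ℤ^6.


Interval decomposition of M: I[1,3], I[1,4], I[2,6], I[3,4].
HN type (ℓ=6): μ^(1)=30; μ^(2)=23; μ^(3)=13/3; μ^(4)=-18/5; μ^(5)=-5; μ^(6)=-19

((0, 0, 1, 0, 0, 0); (0, 1, 0, 0, 0, 0); (0, 1, 1, 1, 0, 0); (0, 1, 1, 1, 1, 1); (0, 0, 1, 1, 0, 0); (2, 0, 0, 0, 0, 0))


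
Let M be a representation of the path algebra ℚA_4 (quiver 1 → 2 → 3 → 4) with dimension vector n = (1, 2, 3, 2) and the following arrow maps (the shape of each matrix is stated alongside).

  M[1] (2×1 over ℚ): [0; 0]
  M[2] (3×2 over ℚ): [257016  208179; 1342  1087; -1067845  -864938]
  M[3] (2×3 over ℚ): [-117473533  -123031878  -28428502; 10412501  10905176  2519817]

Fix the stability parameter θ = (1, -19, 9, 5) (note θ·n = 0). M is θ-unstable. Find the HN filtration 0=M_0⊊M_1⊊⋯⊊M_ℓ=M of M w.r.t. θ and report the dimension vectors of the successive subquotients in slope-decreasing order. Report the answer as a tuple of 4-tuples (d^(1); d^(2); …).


Barcode: M ≅ I[1,1], I[2,4]^2, I[3,3]. HN layers by μ_θ (4 steps, strictly decreasing):
  μ^(1)=9; μ^(2)=7; μ^(3)=1; μ^(4)=-19

((0, 0, 1, 0); (0, 0, 2, 2); (1, 0, 0, 0); (0, 2, 0, 0))


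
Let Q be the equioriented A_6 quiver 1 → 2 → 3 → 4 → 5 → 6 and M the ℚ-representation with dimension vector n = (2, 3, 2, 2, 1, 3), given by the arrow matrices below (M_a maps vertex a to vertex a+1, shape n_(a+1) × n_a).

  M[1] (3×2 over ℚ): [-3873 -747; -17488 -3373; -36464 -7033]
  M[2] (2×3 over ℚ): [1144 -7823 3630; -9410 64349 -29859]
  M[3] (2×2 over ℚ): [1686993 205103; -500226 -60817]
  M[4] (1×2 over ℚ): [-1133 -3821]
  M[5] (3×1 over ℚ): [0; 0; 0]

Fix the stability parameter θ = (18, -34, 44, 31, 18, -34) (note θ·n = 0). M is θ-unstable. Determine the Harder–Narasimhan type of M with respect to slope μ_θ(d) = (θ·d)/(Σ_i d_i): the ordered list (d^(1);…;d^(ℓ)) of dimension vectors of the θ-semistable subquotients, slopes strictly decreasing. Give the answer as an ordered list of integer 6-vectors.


Barcode: M ≅ I[1,4], I[1,5], I[2,2], I[6,6]^3. HN layers by μ_θ (4 steps, strictly decreasing):
  μ^(1)=75/2; μ^(2)=31; μ^(3)=-8; μ^(4)=-34

((0, 0, 1, 1, 0, 0); (0, 0, 1, 1, 1, 0); (2, 2, 0, 0, 0, 0); (0, 1, 0, 0, 0, 3))


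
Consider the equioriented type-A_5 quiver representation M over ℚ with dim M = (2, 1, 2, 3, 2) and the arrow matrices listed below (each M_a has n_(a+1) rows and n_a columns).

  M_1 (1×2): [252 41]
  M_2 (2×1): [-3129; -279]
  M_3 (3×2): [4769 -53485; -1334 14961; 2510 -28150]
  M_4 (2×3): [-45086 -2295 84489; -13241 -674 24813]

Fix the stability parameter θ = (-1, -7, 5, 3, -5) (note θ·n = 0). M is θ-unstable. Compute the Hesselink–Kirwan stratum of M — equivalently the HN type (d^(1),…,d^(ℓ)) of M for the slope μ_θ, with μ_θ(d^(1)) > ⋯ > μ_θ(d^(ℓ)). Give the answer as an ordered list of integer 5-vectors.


Interval decomposition of M: I[1,1], I[1,5], I[3,5], I[4,4].
HN type (ℓ=4): μ^(1)=3; μ^(2)=1; μ^(3)=-1; μ^(4)=-4

((0, 0, 0, 1, 0); (0, 0, 2, 2, 2); (1, 0, 0, 0, 0); (1, 1, 0, 0, 0))


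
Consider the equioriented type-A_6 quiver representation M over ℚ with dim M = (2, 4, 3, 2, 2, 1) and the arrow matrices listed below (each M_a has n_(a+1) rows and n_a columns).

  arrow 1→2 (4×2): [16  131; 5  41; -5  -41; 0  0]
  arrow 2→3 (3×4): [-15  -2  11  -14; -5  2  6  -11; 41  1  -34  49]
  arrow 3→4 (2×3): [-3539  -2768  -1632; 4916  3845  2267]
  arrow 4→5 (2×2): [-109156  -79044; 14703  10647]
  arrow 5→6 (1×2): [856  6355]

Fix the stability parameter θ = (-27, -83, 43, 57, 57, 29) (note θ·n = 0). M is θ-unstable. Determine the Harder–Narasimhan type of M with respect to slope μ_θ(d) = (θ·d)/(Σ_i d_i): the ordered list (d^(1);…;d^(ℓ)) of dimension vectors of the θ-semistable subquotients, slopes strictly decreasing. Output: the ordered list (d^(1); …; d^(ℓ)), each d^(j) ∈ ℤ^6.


Interval decomposition of M: I[1,4], I[1,6], I[2,2], I[2,3], I[5,5].
HN type (ℓ=5): μ^(1)=57; μ^(2)=143/3; μ^(3)=43; μ^(4)=-55; μ^(5)=-83

((0, 0, 0, 1, 1, 0); (0, 0, 0, 1, 1, 1); (0, 0, 3, 0, 0, 0); (2, 2, 0, 0, 0, 0); (0, 2, 0, 0, 0, 0))


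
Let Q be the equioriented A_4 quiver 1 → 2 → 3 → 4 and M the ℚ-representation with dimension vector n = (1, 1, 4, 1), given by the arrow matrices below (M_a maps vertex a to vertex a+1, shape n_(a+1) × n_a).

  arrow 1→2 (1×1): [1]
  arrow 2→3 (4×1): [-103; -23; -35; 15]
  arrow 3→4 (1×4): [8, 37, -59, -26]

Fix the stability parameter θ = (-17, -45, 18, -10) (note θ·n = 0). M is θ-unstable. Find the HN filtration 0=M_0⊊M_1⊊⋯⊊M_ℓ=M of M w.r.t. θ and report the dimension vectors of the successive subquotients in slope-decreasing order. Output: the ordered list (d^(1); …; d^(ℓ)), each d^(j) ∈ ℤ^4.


Via rank(M_{q-1}∘⋯∘M_p): M ≅ I[1,3], I[3,3]^2, I[3,4].
μ_θ-semistable layers: μ^(1)=18; μ^(2)=4; μ^(3)=-31

((0, 0, 3, 0); (0, 0, 1, 1); (1, 1, 0, 0))


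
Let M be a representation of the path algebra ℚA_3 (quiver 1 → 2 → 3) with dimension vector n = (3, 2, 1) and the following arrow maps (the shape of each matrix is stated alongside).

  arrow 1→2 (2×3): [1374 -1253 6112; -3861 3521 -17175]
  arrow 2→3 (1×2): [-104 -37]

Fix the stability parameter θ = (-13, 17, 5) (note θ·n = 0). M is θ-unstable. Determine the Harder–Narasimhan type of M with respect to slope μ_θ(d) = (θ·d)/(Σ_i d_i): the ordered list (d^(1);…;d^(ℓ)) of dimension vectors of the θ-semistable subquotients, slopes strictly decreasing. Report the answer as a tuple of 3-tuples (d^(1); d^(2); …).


Via rank(M_{q-1}∘⋯∘M_p): M ≅ I[1,1], I[1,2], I[1,3].
μ_θ-semistable layers: μ^(1)=17; μ^(2)=11; μ^(3)=-13

((0, 1, 0); (0, 1, 1); (3, 0, 0))


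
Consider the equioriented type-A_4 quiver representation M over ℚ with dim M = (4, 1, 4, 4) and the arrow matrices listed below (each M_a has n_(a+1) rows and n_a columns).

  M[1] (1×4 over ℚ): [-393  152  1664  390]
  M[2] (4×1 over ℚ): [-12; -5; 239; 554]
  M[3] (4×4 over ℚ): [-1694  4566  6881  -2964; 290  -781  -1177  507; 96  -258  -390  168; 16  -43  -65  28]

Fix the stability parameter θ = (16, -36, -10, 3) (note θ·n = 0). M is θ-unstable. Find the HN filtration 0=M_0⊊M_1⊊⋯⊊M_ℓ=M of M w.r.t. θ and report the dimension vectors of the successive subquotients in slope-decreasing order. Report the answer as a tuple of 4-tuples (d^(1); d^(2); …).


Via rank(M_{q-1}∘⋯∘M_p): M ≅ I[1,1]^3, I[1,4], I[3,3], I[3,4]^2, I[4,4].
μ_θ-semistable layers: μ^(1)=16; μ^(2)=3; μ^(3)=-10

((3, 0, 0, 0); (0, 0, 0, 4); (1, 1, 4, 0))


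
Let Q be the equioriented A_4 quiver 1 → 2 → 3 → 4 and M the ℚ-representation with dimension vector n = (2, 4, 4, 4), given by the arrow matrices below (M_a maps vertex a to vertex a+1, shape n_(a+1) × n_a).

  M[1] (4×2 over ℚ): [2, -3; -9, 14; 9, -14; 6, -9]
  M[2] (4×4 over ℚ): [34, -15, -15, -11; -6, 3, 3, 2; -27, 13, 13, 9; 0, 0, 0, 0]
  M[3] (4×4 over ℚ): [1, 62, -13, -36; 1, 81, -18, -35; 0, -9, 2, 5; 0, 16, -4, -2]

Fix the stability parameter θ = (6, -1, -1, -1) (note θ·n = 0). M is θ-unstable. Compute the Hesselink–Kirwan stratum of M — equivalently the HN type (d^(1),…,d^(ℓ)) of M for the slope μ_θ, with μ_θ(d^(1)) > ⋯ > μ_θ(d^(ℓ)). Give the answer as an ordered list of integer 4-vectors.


Interval decomposition of M: I[1,2], I[1,4], I[2,4]^2, I[3,4].
HN type (ℓ=3): μ^(1)=5/2; μ^(2)=3/4; μ^(3)=-1

((1, 1, 0, 0); (1, 1, 1, 1); (0, 2, 3, 3))


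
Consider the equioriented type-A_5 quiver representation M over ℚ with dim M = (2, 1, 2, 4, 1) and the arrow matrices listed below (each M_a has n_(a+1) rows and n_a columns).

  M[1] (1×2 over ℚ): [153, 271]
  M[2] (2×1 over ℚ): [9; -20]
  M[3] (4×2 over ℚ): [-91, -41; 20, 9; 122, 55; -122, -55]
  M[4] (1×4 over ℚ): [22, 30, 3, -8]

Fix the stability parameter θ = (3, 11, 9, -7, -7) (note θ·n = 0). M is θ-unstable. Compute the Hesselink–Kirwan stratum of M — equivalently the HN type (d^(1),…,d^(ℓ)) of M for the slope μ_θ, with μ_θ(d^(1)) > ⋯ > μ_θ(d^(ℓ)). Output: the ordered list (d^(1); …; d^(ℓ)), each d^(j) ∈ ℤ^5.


Barcode: M ≅ I[1,1], I[1,4], I[3,5], I[4,4]^2. HN layers by μ_θ (4 steps, strictly decreasing):
  μ^(1)=13/3; μ^(2)=3; μ^(3)=-5/3; μ^(4)=-7

((0, 1, 1, 1, 0); (2, 0, 0, 0, 0); (0, 0, 1, 1, 1); (0, 0, 0, 2, 0))


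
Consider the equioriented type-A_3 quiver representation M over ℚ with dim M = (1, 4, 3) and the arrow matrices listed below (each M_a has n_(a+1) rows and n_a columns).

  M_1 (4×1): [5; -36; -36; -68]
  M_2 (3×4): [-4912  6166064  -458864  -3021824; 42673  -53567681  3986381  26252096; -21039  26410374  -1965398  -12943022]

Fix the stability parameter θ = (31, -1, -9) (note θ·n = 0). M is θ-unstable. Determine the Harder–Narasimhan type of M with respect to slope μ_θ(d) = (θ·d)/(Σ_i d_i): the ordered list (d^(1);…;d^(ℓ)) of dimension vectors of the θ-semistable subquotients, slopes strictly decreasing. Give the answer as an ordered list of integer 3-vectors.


Barcode: M ≅ I[1,3], I[2,2]^2, I[2,3], I[3,3]. HN layers by μ_θ (4 steps, strictly decreasing):
  μ^(1)=7; μ^(2)=-1; μ^(3)=-5; μ^(4)=-9

((1, 1, 1); (0, 2, 0); (0, 1, 1); (0, 0, 1))


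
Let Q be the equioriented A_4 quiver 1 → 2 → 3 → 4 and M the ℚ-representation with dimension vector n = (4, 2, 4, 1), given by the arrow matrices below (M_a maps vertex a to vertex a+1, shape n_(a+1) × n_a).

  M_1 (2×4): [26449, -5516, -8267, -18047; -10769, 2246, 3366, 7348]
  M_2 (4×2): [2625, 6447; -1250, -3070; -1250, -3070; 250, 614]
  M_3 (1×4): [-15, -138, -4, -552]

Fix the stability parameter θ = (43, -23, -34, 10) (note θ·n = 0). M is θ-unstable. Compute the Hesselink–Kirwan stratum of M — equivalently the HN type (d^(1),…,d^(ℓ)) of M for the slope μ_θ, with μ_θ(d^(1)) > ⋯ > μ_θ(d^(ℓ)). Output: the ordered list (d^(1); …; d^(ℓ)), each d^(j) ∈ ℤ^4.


Barcode: M ≅ I[1,1]^2, I[1,2], I[1,4], I[3,3]^3. HN layers by μ_θ (4 steps, strictly decreasing):
  μ^(1)=43; μ^(2)=10; μ^(3)=-14/3; μ^(4)=-34

((2, 0, 0, 0); (1, 1, 0, 1); (1, 1, 1, 0); (0, 0, 3, 0))


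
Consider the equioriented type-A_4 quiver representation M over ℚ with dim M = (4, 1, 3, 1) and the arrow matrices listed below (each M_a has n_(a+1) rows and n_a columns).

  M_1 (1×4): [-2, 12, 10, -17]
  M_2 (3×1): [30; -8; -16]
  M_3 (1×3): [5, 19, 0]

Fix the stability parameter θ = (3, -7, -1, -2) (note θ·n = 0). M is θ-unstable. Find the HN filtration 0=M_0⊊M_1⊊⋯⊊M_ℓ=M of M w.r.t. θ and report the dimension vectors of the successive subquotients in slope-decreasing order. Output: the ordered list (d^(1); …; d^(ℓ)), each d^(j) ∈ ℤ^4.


Barcode: M ≅ I[1,1]^3, I[1,4], I[3,3]^2. HN layers by μ_θ (4 steps, strictly decreasing):
  μ^(1)=3; μ^(2)=-1; μ^(3)=-3/2; μ^(4)=-2

((3, 0, 0, 0); (0, 0, 2, 0); (0, 0, 1, 1); (1, 1, 0, 0))


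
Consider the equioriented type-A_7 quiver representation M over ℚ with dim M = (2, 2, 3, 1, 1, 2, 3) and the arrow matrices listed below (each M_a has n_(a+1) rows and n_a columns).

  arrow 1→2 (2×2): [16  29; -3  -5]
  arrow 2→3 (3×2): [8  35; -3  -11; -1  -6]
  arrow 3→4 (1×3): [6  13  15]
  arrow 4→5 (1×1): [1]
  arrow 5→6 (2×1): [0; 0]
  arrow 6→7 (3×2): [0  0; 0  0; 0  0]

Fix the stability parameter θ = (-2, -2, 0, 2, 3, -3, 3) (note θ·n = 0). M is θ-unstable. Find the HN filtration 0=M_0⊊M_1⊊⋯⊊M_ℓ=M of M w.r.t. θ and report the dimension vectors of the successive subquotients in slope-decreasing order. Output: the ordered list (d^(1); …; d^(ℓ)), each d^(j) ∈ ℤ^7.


Barcode: M ≅ I[1,3], I[1,5], I[3,3], I[6,6]^2, I[7,7]^3. HN layers by μ_θ (5 steps, strictly decreasing):
  μ^(1)=3; μ^(2)=2; μ^(3)=0; μ^(4)=-2; μ^(5)=-3

((0, 0, 0, 0, 1, 0, 3); (0, 0, 0, 1, 0, 0, 0); (0, 0, 3, 0, 0, 0, 0); (2, 2, 0, 0, 0, 0, 0); (0, 0, 0, 0, 0, 2, 0))


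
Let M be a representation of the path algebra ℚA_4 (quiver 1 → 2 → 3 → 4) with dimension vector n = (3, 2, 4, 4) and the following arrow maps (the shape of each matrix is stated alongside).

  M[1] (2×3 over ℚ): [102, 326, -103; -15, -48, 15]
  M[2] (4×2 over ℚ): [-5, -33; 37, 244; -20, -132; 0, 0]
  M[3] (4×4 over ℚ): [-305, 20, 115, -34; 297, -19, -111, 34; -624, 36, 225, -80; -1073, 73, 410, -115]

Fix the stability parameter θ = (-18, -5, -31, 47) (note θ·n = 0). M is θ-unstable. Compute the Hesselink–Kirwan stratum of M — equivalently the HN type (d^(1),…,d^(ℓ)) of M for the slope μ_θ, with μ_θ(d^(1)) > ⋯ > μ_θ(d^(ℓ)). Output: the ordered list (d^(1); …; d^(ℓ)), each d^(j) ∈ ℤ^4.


Barcode: M ≅ I[1,1], I[1,4]^2, I[3,4]^2. HN layers by μ_θ (3 steps, strictly decreasing):
  μ^(1)=47; μ^(2)=-18; μ^(3)=-31

((0, 0, 0, 4); (3, 2, 2, 0); (0, 0, 2, 0))


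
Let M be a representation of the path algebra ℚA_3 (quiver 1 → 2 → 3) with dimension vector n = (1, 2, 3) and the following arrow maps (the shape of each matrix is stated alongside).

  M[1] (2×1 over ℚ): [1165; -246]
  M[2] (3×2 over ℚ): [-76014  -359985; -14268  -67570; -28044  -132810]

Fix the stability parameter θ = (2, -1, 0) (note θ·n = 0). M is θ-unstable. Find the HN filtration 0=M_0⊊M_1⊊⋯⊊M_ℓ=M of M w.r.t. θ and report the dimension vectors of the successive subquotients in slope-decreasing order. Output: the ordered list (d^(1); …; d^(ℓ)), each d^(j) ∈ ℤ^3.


Barcode: M ≅ I[1,2], I[2,3], I[3,3]^2. HN layers by μ_θ (3 steps, strictly decreasing):
  μ^(1)=1/2; μ^(2)=0; μ^(3)=-1

((1, 1, 0); (0, 0, 3); (0, 1, 0))


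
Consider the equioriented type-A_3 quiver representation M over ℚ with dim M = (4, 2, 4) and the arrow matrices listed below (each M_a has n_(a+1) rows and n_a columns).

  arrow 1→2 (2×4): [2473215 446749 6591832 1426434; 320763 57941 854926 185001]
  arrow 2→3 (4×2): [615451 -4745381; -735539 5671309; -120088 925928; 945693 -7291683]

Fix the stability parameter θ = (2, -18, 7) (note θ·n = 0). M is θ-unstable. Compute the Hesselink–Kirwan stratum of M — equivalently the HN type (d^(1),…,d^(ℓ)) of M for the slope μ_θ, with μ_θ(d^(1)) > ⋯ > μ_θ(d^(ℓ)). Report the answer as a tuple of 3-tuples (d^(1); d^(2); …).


Via rank(M_{q-1}∘⋯∘M_p): M ≅ I[1,1]^2, I[1,2], I[1,3], I[3,3]^3.
μ_θ-semistable layers: μ^(1)=7; μ^(2)=2; μ^(3)=-8

((0, 0, 4); (2, 0, 0); (2, 2, 0))


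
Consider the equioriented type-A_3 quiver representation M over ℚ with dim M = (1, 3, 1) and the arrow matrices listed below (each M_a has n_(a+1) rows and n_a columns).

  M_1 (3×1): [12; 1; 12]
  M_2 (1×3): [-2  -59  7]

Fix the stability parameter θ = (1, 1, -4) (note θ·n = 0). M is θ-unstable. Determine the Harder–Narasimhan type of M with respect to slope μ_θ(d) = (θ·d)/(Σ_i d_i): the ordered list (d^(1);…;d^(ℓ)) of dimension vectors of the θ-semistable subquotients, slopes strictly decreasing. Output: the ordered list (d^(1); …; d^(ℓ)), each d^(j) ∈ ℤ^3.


Barcode: M ≅ I[1,3], I[2,2]^2. HN layers by μ_θ (2 steps, strictly decreasing):
  μ^(1)=1; μ^(2)=-2/3

((0, 2, 0); (1, 1, 1))


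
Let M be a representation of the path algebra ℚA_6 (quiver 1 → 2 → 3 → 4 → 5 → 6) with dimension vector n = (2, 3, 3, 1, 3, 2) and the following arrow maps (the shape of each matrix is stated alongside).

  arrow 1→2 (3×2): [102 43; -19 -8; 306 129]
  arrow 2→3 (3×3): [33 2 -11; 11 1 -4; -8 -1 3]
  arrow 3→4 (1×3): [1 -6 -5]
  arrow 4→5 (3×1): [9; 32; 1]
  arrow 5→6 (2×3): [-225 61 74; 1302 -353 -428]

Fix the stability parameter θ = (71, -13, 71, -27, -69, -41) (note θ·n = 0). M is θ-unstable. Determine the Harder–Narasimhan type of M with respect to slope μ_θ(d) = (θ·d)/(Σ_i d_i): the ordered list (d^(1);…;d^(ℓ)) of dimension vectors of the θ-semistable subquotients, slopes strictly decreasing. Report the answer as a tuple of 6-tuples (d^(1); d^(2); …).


Barcode: M ≅ I[1,3], I[1,6], I[2,3], I[5,5], I[5,6]. HN layers by μ_θ (6 steps, strictly decreasing):
  μ^(1)=71; μ^(2)=29; μ^(3)=-4/3; μ^(4)=-13; μ^(5)=-41; μ^(6)=-69

((0, 0, 2, 0, 0, 0); (1, 1, 0, 0, 0, 0); (1, 1, 1, 1, 1, 1); (0, 1, 0, 0, 0, 0); (0, 0, 0, 0, 0, 1); (0, 0, 0, 0, 2, 0))


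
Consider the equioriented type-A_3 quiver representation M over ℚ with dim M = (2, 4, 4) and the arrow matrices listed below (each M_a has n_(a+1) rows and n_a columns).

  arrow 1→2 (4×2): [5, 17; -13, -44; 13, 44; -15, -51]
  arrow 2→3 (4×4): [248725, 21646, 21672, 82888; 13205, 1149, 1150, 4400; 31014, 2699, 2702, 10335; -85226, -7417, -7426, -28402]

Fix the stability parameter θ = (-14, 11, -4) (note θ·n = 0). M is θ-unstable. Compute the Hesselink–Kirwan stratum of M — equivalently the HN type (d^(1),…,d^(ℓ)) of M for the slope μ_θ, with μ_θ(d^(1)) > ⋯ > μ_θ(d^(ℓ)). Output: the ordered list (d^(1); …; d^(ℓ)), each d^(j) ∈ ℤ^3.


Barcode: M ≅ I[1,3]^2, I[2,2], I[2,3], I[3,3]. HN layers by μ_θ (4 steps, strictly decreasing):
  μ^(1)=11; μ^(2)=7/2; μ^(3)=-4; μ^(4)=-14

((0, 1, 0); (0, 3, 3); (0, 0, 1); (2, 0, 0))


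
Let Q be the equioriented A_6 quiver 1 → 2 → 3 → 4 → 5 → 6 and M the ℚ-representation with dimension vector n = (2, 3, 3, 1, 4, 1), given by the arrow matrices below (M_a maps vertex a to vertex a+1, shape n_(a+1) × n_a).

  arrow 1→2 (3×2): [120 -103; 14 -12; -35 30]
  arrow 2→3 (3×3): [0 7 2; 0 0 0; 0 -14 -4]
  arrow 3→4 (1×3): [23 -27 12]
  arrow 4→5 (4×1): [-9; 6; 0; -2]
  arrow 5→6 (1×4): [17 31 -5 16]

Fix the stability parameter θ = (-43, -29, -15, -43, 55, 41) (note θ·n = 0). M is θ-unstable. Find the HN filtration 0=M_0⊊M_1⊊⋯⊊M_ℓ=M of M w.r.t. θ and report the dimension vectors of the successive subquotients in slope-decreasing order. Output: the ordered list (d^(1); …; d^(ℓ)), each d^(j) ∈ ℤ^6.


Interval decomposition of M: I[1,2], I[1,6], I[2,2], I[3,3]^2, I[5,5]^3.
HN type (ℓ=5): μ^(1)=55; μ^(2)=48; μ^(3)=-15; μ^(4)=-29; μ^(5)=-43

((0, 0, 0, 0, 3, 0); (0, 0, 0, 0, 1, 1); (0, 0, 2, 0, 0, 0); (0, 3, 1, 1, 0, 0); (2, 0, 0, 0, 0, 0))


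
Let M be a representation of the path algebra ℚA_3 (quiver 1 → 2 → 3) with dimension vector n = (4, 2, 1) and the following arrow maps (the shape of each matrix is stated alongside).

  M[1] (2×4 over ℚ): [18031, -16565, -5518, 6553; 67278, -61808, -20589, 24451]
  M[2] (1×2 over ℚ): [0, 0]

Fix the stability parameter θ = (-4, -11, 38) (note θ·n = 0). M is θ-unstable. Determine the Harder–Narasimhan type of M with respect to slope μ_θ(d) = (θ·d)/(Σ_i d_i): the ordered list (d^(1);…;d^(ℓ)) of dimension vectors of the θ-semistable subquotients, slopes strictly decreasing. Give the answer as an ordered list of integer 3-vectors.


Via rank(M_{q-1}∘⋯∘M_p): M ≅ I[1,1]^2, I[1,2]^2, I[3,3].
μ_θ-semistable layers: μ^(1)=38; μ^(2)=-4; μ^(3)=-15/2

((0, 0, 1); (2, 0, 0); (2, 2, 0))


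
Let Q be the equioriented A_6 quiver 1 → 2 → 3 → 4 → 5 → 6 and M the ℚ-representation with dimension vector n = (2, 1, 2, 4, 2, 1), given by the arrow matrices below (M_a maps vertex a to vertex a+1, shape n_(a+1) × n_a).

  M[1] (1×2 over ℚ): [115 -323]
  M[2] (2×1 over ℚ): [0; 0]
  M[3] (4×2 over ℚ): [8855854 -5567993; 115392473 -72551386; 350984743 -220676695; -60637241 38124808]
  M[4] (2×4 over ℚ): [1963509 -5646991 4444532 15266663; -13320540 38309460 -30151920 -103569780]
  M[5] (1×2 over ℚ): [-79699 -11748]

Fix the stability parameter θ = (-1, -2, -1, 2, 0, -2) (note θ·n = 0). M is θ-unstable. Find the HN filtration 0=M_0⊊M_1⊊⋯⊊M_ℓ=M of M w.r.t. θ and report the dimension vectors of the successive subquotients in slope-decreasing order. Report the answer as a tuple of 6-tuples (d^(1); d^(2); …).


Barcode: M ≅ I[1,1], I[1,2], I[3,4], I[3,6], I[4,4]^2, I[5,5]. HN layers by μ_θ (4 steps, strictly decreasing):
  μ^(1)=2; μ^(2)=0; μ^(3)=-1; μ^(4)=-3/2

((0, 0, 0, 3, 0, 0); (0, 0, 0, 1, 2, 1); (1, 0, 2, 0, 0, 0); (1, 1, 0, 0, 0, 0))


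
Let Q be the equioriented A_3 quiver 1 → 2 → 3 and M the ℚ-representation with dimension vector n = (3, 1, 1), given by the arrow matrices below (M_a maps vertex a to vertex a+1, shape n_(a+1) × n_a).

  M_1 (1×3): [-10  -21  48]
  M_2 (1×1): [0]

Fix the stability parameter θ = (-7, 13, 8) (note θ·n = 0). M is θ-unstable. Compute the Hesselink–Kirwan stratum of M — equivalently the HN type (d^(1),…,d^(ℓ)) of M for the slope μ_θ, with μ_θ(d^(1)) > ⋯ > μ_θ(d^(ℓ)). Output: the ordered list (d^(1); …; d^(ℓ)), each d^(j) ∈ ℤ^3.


Via rank(M_{q-1}∘⋯∘M_p): M ≅ I[1,1]^2, I[1,2], I[3,3].
μ_θ-semistable layers: μ^(1)=13; μ^(2)=8; μ^(3)=-7

((0, 1, 0); (0, 0, 1); (3, 0, 0))


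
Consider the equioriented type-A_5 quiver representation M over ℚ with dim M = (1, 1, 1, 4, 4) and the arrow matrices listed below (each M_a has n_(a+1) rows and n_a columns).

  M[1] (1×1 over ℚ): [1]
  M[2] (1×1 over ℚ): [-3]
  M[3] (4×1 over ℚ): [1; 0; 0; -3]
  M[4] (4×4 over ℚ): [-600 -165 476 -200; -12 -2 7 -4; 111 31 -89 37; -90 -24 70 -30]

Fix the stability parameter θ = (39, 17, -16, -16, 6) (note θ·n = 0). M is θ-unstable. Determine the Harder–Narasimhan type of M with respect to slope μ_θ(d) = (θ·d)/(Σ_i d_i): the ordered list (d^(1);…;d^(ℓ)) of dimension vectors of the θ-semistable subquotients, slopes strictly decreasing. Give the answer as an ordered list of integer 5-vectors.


Via rank(M_{q-1}∘⋯∘M_p): M ≅ I[1,4], I[4,5]^3, I[5,5].
μ_θ-semistable layers: μ^(1)=6; μ^(2)=-16

((1, 1, 1, 1, 4); (0, 0, 0, 3, 0))


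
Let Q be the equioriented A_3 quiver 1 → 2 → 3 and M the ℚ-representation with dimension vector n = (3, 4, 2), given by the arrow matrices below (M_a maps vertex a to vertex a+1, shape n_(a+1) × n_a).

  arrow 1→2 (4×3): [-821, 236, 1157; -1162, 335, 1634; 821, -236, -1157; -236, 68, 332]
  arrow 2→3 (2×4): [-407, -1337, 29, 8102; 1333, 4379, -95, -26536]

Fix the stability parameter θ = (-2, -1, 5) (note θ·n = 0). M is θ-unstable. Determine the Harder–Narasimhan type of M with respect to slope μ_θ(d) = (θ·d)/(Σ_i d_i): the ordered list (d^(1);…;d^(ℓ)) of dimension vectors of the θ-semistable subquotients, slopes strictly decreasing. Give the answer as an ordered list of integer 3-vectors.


Barcode: M ≅ I[1,1], I[1,2], I[1,3], I[2,2], I[2,3]. HN layers by μ_θ (3 steps, strictly decreasing):
  μ^(1)=5; μ^(2)=-1; μ^(3)=-2

((0, 0, 2); (0, 4, 0); (3, 0, 0))


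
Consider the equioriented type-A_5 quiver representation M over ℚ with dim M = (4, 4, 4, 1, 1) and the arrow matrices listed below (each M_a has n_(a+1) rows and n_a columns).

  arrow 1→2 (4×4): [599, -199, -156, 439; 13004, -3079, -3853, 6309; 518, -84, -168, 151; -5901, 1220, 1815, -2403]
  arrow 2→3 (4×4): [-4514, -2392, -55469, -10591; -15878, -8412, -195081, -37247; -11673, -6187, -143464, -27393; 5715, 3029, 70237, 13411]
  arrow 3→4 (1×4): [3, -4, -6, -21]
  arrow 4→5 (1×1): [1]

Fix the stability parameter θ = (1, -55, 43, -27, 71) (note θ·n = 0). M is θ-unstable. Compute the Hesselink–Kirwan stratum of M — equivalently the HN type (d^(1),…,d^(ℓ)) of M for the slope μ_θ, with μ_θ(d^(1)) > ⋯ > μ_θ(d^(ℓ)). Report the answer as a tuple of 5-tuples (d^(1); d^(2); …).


Via rank(M_{q-1}∘⋯∘M_p): M ≅ I[1,1], I[1,2], I[1,3], I[1,5], I[2,3], I[3,3].
μ_θ-semistable layers: μ^(1)=71; μ^(2)=43; μ^(3)=8; μ^(4)=1; μ^(5)=-27; μ^(6)=-55

((0, 0, 0, 0, 1); (0, 0, 3, 0, 0); (0, 0, 1, 1, 0); (1, 0, 0, 0, 0); (3, 3, 0, 0, 0); (0, 1, 0, 0, 0))


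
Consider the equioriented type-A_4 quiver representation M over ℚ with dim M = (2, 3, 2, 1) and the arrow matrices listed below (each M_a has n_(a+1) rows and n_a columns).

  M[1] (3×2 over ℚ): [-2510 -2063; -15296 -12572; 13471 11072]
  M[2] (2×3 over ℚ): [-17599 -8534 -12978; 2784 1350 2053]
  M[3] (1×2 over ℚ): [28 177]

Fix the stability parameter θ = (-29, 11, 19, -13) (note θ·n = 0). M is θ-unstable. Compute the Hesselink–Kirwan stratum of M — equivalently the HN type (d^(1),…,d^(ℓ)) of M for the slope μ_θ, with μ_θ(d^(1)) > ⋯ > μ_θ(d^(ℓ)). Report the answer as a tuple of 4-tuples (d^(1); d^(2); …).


Via rank(M_{q-1}∘⋯∘M_p): M ≅ I[1,3], I[1,4], I[2,2].
μ_θ-semistable layers: μ^(1)=19; μ^(2)=11; μ^(3)=17/3; μ^(4)=-29

((0, 0, 1, 0); (0, 2, 0, 0); (0, 1, 1, 1); (2, 0, 0, 0))


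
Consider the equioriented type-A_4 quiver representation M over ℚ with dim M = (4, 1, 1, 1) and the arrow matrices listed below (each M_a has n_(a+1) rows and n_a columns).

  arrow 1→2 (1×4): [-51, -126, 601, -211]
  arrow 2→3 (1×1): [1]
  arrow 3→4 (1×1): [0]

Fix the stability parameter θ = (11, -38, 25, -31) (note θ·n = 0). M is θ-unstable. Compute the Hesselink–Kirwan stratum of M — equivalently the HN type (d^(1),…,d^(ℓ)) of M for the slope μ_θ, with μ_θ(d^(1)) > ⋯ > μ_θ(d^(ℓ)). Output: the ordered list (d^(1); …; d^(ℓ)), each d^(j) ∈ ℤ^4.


Interval decomposition of M: I[1,1]^3, I[1,3], I[4,4].
HN type (ℓ=4): μ^(1)=25; μ^(2)=11; μ^(3)=-27/2; μ^(4)=-31

((0, 0, 1, 0); (3, 0, 0, 0); (1, 1, 0, 0); (0, 0, 0, 1))


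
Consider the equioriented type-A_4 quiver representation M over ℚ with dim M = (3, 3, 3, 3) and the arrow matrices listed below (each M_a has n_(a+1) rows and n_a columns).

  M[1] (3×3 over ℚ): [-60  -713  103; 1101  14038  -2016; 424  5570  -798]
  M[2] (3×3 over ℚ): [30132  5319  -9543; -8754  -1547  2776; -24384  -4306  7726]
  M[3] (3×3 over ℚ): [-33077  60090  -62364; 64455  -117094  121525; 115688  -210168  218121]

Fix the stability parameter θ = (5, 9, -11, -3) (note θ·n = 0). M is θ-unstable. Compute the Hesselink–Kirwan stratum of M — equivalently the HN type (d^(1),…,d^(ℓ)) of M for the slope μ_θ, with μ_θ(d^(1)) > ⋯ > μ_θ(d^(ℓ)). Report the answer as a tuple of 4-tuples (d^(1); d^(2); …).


Via rank(M_{q-1}∘⋯∘M_p): M ≅ I[1,2], I[1,3], I[1,4], I[3,4], I[4,4].
μ_θ-semistable layers: μ^(1)=9; μ^(2)=5; μ^(3)=1; μ^(4)=0; μ^(5)=-3; μ^(6)=-11

((0, 1, 0, 0); (1, 0, 0, 0); (1, 1, 1, 0); (1, 1, 1, 1); (0, 0, 0, 2); (0, 0, 1, 0))
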